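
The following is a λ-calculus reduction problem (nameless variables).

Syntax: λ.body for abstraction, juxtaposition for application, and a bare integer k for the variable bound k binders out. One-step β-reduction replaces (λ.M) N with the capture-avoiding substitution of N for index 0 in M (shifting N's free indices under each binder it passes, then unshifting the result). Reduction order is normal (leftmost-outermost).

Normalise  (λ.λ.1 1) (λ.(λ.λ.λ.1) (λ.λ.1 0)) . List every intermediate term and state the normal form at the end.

  start: (λ.λ.1 1) (λ.(λ.λ.λ.1) (λ.λ.1 0))
  →1  λ.(λ.(λ.λ.λ.1) (λ.λ.1 0)) (λ.(λ.λ.λ.1) (λ.λ.1 0))
  →2  λ.(λ.λ.λ.1) (λ.λ.1 0)
  →3  λ.λ.λ.1

Answer: normal form = λ.λ.λ.1  (in 3 steps)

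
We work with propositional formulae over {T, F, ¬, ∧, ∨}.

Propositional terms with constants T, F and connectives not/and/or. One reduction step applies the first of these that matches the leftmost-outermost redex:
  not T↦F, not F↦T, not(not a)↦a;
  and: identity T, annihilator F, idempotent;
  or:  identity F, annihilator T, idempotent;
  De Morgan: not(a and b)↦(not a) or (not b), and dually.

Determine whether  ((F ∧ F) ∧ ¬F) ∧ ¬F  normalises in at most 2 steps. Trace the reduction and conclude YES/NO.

Answer: NO — after 2 steps the term is F ∧ ¬F, not yet normal

Working:
  start: ((F ∧ F) ∧ ¬F) ∧ ¬F
  step 1: (F ∧ ¬F) ∧ ¬F
  step 2: F ∧ ¬F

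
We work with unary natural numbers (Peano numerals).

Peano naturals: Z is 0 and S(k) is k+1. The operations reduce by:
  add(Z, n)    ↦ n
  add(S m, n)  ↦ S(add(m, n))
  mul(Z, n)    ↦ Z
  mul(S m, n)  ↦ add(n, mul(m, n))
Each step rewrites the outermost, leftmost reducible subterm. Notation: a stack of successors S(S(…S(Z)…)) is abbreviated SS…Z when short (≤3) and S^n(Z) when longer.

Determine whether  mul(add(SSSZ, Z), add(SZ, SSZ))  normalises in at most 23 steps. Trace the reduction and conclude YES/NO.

  start: mul(add(SSSZ, Z), add(SZ, SSZ))
  [1] mul(S(add(SSZ, Z)), add(SZ, SSZ))
  [2] add(add(SZ, SSZ), mul(add(SSZ, Z), add(SZ, SSZ)))
  [3] add(S(add(Z, SSZ)), mul(add(SSZ, Z), add(SZ, SSZ)))
  [4] S(add(add(Z, SSZ), mul(add(SSZ, Z), add(SZ, SSZ))))
  [5] S(add(SSZ, mul(add(SSZ, Z), add(SZ, SSZ))))
  [6] S(S(add(SZ, mul(add(SSZ, Z), add(SZ, SSZ)))))
  [7] S(S(S(add(Z, mul(add(SSZ, Z), add(SZ, SSZ))))))
  [8] S(S(S(mul(add(SSZ, Z), add(SZ, SSZ)))))
  [9] S(S(S(mul(S(add(SZ, Z)), add(SZ, SSZ)))))
  [10] S(S(S(add(add(SZ, SSZ), mul(add(SZ, Z), add(SZ, SSZ))))))
  [11] S(S(S(add(S(add(Z, SSZ)), mul(add(SZ, Z), add(SZ, SSZ))))))
  [12] S(S(S(S(add(add(Z, SSZ), mul(add(SZ, Z), add(SZ, SSZ)))))))
  [13] S(S(S(S(add(SSZ, mul(add(SZ, Z), add(SZ, SSZ)))))))
  [14] S(S(S(S(S(add(SZ, mul(add(SZ, Z), add(SZ, SSZ))))))))
  [15] S(S(S(S(S(S(add(Z, mul(add(SZ, Z), add(SZ, SSZ)))))))))
  [16] S(S(S(S(S(S(mul(add(SZ, Z), add(SZ, SSZ))))))))
  [17] S(S(S(S(S(S(mul(S(add(Z, Z)), add(SZ, SSZ))))))))
  [18] S(S(S(S(S(S(add(add(SZ, SSZ), mul(add(Z, Z), add(SZ, SSZ)))))))))
  [19] S(S(S(S(S(S(add(S(add(Z, SSZ)), mul(add(Z, Z), add(SZ, SSZ)))))))))
  [20] S(S(S(S(S(S(S(add(add(Z, SSZ), mul(add(Z, Z), add(SZ, SSZ))))))))))
  [21] S(S(S(S(S(S(S(add(SSZ, mul(add(Z, Z), add(SZ, SSZ))))))))))
  [22] S(S(S(S(S(S(S(S(add(SZ, mul(add(Z, Z), add(SZ, SSZ)))))))))))
  [23] S(S(S(S(S(S(S(S(S(add(Z, mul(add(Z, Z), add(SZ, SSZ))))))))))))

Answer: NO — after 23 steps the term is S(S(S(S(S(S(S(S(S(add(Z, mul(add(Z, Z), add(SZ, SSZ)))))))))))), not yet normal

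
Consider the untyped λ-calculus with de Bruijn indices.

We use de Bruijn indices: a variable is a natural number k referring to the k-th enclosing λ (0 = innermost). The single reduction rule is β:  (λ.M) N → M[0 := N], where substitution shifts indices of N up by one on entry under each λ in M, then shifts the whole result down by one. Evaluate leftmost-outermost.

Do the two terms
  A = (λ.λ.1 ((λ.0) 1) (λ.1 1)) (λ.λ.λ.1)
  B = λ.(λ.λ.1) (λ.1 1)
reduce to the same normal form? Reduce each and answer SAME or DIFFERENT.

Answer: SAME — A ⇓ λ.λ.λ.2 2, B ⇓ λ.λ.λ.2 2

Working:
Term A:
  start: (λ.λ.1 ((λ.0) 1) (λ.1 1)) (λ.λ.λ.1)
  step 1: λ.(λ.λ.λ.1) ((λ.0) (λ.λ.λ.1)) (λ.1 1)
  step 2: λ.(λ.λ.1) (λ.1 1)
  step 3: λ.λ.λ.2 2

Term B:
  start: λ.(λ.λ.1) (λ.1 1)
  step 1: λ.λ.λ.2 2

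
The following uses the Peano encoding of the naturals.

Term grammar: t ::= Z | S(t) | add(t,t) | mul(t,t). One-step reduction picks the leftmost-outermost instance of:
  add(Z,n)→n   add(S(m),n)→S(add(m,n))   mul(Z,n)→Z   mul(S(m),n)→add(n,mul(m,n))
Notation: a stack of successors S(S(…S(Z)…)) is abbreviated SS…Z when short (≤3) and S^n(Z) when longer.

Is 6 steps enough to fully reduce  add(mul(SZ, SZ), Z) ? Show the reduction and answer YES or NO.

  start: add(mul(SZ, SZ), Z)
  →1  add(add(SZ, mul(Z, SZ)), Z)
  →2  add(S(add(Z, mul(Z, SZ))), Z)
  →3  S(add(add(Z, mul(Z, SZ)), Z))
  →4  S(add(mul(Z, SZ), Z))
  →5  S(add(Z, Z))
  →6  SZ

Answer: YES — reaches normal form SZ in 6 ≤ 6 steps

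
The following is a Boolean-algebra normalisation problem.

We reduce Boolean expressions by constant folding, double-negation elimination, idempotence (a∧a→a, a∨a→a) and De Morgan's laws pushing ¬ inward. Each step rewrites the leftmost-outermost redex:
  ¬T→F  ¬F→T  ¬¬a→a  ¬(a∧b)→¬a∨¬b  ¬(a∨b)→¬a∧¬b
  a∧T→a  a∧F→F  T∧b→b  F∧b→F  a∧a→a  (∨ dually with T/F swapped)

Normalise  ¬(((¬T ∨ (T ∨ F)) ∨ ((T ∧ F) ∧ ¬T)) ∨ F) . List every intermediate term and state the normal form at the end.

  start: ¬(((¬T ∨ (T ∨ F)) ∨ ((T ∧ F) ∧ ¬T)) ∨ F)
  step 1: ¬((¬T ∨ (T ∨ F)) ∨ ((T ∧ F) ∧ ¬T)) ∧ ¬F
  step 2: (¬(¬T ∨ (T ∨ F)) ∧ ¬((T ∧ F) ∧ ¬T)) ∧ ¬F
  step 3: ((¬¬T ∧ ¬(T ∨ F)) ∧ ¬((T ∧ F) ∧ ¬T)) ∧ ¬F
  step 4: ((T ∧ ¬(T ∨ F)) ∧ ¬((T ∧ F) ∧ ¬T)) ∧ ¬F
  step 5: (¬(T ∨ F) ∧ ¬((T ∧ F) ∧ ¬T)) ∧ ¬F
  step 6: ((¬T ∧ ¬F) ∧ ¬((T ∧ F) ∧ ¬T)) ∧ ¬F
  step 7: ((F ∧ ¬F) ∧ ¬((T ∧ F) ∧ ¬T)) ∧ ¬F
  step 8: (F ∧ ¬((T ∧ F) ∧ ¬T)) ∧ ¬F
  step 9: F ∧ ¬F
  step 10: F

Answer: normal form = F  (in 10 steps)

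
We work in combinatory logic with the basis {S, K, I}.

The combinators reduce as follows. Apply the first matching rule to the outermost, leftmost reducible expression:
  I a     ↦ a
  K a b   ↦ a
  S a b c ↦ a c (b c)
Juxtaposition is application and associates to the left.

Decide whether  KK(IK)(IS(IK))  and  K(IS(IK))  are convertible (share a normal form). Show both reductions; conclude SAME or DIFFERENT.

Term A:
  start: KK(IK)(IS(IK))
  [1] K(IS(IK))
  [2] K(S(IK))
  [3] K(SK)

Term B:
  start: K(IS(IK))
  [1] K(S(IK))
  [2] K(SK)

Answer: SAME — A ⇓ K(SK), B ⇓ K(SK)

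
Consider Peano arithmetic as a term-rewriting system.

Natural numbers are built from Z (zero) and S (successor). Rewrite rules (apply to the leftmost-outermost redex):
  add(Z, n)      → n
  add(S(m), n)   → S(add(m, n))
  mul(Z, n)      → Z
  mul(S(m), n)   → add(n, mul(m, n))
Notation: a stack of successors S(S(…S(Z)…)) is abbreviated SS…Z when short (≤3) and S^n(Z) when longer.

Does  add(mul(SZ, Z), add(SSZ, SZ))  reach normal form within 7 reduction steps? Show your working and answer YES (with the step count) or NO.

Answer: YES — reaches normal form SSSZ in 7 ≤ 7 steps

Working:
  start: add(mul(SZ, Z), add(SSZ, SZ))
  →1  add(add(Z, mul(Z, Z)), add(SSZ, SZ))
  →2  add(mul(Z, Z), add(SSZ, SZ))
  →3  add(Z, add(SSZ, SZ))
  →4  add(SSZ, SZ)
  →5  S(add(SZ, SZ))
  →6  S(S(add(Z, SZ)))
  →7  SSSZ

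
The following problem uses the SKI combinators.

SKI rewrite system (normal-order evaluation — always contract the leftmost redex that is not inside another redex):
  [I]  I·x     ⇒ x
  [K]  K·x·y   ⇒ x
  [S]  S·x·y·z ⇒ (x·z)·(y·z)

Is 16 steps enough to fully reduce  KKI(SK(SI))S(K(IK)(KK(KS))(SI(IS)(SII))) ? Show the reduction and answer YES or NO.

  start: KKI(SK(SI))S(K(IK)(KK(KS))(SI(IS)(SII)))
  [1] K(SK(SI))S(K(IK)(KK(KS))(SI(IS)(SII)))
  [2] SK(SI)(K(IK)(KK(KS))(SI(IS)(SII)))
  [3] K(K(IK)(KK(KS))(SI(IS)(SII)))(SI(K(IK)(KK(KS))(SI(IS)(SII))))
  [4] K(IK)(KK(KS))(SI(IS)(SII))
  [5] IK(SI(IS)(SII))
  [6] K(SI(IS)(SII))
  [7] K(I(SII)(IS(SII)))
  [8] K(SII(IS(SII)))
  [9] K(I(IS(SII))(I(IS(SII))))
  [10] K(IS(SII)(I(IS(SII))))
  [11] K(S(SII)(I(IS(SII))))
  [12] K(S(SII)(IS(SII)))
  [13] K(S(SII)(S(SII)))

Answer: YES — reaches normal form K(S(SII)(S(SII))) in 13 ≤ 16 steps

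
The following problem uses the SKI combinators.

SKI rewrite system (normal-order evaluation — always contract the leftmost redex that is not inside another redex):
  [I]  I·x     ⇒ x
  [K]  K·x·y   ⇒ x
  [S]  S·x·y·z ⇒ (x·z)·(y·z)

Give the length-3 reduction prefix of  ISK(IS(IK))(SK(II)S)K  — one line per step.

Answer: after 3 steps: SK(II)SK

Working:
  start: ISK(IS(IK))(SK(II)S)K
  →1  SK(IS(IK))(SK(II)S)K
  →2  K(SK(II)S)(IS(IK)(SK(II)S))K
  →3  SK(II)SK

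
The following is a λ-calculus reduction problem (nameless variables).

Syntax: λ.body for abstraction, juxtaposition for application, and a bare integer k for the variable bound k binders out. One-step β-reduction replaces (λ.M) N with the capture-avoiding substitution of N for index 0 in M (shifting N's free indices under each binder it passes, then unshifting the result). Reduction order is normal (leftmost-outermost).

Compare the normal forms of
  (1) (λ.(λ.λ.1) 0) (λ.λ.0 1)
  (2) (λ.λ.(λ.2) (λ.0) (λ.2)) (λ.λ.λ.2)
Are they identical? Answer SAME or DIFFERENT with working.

Term A:
  start: (λ.(λ.λ.1) 0) (λ.λ.0 1)
  →1  (λ.λ.1) (λ.λ.0 1)
  →2  λ.λ.λ.0 1

Term B:
  start: (λ.λ.(λ.2) (λ.0) (λ.2)) (λ.λ.λ.2)
  →1  λ.(λ.λ.λ.λ.2) (λ.0) (λ.λ.λ.λ.2)
  →2  λ.(λ.λ.λ.2) (λ.λ.λ.λ.2)
  →3  λ.λ.λ.λ.λ.λ.λ.2

Answer: DIFFERENT — A ⇓ λ.λ.λ.0 1, B ⇓ λ.λ.λ.λ.λ.λ.λ.2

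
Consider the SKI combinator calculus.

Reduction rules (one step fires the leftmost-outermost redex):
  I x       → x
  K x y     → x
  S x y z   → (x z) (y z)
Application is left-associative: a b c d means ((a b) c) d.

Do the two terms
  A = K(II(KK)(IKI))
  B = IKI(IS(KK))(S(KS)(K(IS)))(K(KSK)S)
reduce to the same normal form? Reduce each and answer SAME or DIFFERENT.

Term A:
  start: K(II(KK)(IKI))
  →1  K(I(KK)(IKI))
  →2  K(KK(IKI))
  →3  KK

Term B:
  start: IKI(IS(KK))(S(KS)(K(IS)))(K(KSK)S)
  →1  KI(IS(KK))(S(KS)(K(IS)))(K(KSK)S)
  →2  I(S(KS)(K(IS)))(K(KSK)S)
  →3  S(KS)(K(IS))(K(KSK)S)
  →4  KS(K(KSK)S)(K(IS)(K(KSK)S))
  →5  S(K(IS)(K(KSK)S))
  →6  S(IS)
  →7  SS

Answer: DIFFERENT — A ⇓ KK, B ⇓ SS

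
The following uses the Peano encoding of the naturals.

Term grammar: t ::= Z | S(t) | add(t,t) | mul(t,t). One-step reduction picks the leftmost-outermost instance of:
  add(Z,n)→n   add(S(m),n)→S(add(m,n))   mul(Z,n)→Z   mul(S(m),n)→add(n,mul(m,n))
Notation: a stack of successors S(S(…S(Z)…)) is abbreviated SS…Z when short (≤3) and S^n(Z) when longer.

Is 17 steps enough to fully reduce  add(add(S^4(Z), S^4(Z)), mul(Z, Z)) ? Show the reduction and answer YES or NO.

  start: add(add(S^4(Z), S^4(Z)), mul(Z, Z))
  →1  add(S(add(SSSZ, S^4(Z))), mul(Z, Z))
  →2  S(add(add(SSSZ, S^4(Z)), mul(Z, Z)))
  →3  S(add(S(add(SSZ, S^4(Z))), mul(Z, Z)))
  →4  S(S(add(add(SSZ, S^4(Z)), mul(Z, Z))))
  →5  S(S(add(S(add(SZ, S^4(Z))), mul(Z, Z))))
  →6  S(S(S(add(add(SZ, S^4(Z)), mul(Z, Z)))))
  →7  S(S(S(add(S(add(Z, S^4(Z))), mul(Z, Z)))))
  →8  S(S(S(S(add(add(Z, S^4(Z)), mul(Z, Z))))))
  →9  S(S(S(S(add(S^4(Z), mul(Z, Z))))))
  →10  S(S(S(S(S(add(SSSZ, mul(Z, Z)))))))
  →11  S(S(S(S(S(S(add(SSZ, mul(Z, Z))))))))
  →12  S(S(S(S(S(S(S(add(SZ, mul(Z, Z)))))))))
  →13  S(S(S(S(S(S(S(S(add(Z, mul(Z, Z))))))))))
  →14  S(S(S(S(S(S(S(S(mul(Z, Z)))))))))
  →15  S^8(Z)

Answer: YES — reaches normal form S^8(Z) in 15 ≤ 17 steps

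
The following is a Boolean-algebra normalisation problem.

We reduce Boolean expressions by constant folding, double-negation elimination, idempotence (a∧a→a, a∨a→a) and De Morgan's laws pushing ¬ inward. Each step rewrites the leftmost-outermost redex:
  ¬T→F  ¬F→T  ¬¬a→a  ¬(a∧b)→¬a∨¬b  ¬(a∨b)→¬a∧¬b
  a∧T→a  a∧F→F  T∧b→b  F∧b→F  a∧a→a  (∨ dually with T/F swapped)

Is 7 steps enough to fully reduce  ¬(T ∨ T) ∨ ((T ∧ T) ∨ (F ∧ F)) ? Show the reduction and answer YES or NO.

Answer: YES — reaches normal form T in 6 ≤ 7 steps

Derivation:
  start: ¬(T ∨ T) ∨ ((T ∧ T) ∨ (F ∧ F))
  →1  (¬T ∧ ¬T) ∨ ((T ∧ T) ∨ (F ∧ F))
  →2  ¬T ∨ ((T ∧ T) ∨ (F ∧ F))
  →3  F ∨ ((T ∧ T) ∨ (F ∧ F))
  →4  (T ∧ T) ∨ (F ∧ F)
  →5  T ∨ (F ∧ F)
  →6  T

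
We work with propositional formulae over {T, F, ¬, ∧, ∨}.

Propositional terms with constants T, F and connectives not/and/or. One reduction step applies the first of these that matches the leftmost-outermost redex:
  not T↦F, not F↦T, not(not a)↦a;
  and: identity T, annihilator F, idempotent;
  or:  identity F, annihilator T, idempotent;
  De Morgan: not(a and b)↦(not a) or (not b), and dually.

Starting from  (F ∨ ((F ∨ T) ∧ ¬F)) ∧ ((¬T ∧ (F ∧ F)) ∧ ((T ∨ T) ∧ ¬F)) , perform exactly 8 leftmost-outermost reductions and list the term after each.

Answer: after 8 steps: F

Working:
  start: (F ∨ ((F ∨ T) ∧ ¬F)) ∧ ((¬T ∧ (F ∧ F)) ∧ ((T ∨ T) ∧ ¬F))
  step 1: ((F ∨ T) ∧ ¬F) ∧ ((¬T ∧ (F ∧ F)) ∧ ((T ∨ T) ∧ ¬F))
  step 2: (T ∧ ¬F) ∧ ((¬T ∧ (F ∧ F)) ∧ ((T ∨ T) ∧ ¬F))
  step 3: ¬F ∧ ((¬T ∧ (F ∧ F)) ∧ ((T ∨ T) ∧ ¬F))
  step 4: T ∧ ((¬T ∧ (F ∧ F)) ∧ ((T ∨ T) ∧ ¬F))
  step 5: (¬T ∧ (F ∧ F)) ∧ ((T ∨ T) ∧ ¬F)
  step 6: (F ∧ (F ∧ F)) ∧ ((T ∨ T) ∧ ¬F)
  step 7: F ∧ ((T ∨ T) ∧ ¬F)
  step 8: F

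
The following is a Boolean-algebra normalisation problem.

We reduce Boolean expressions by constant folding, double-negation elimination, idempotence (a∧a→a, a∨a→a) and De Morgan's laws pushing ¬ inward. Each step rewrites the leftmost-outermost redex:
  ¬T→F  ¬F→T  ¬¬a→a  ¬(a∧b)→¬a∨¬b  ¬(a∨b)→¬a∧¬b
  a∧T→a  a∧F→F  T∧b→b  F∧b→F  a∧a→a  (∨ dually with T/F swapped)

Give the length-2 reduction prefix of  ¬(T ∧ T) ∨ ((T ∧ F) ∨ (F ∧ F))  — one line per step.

Answer: after 2 steps: ¬T ∨ ((T ∧ F) ∨ (F ∧ F))

Working:
  start: ¬(T ∧ T) ∨ ((T ∧ F) ∨ (F ∧ F))
  →1  (¬T ∨ ¬T) ∨ ((T ∧ F) ∨ (F ∧ F))
  →2  ¬T ∨ ((T ∧ F) ∨ (F ∧ F))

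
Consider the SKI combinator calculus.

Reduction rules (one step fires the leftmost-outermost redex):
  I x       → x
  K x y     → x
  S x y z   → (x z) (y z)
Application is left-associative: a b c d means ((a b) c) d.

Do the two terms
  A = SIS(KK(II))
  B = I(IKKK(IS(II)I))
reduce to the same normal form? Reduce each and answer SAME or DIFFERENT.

Answer: DIFFERENT — A ⇓ K(SK), B ⇓ K(SII)

Working:
Term A:
  start: SIS(KK(II))
  →1  I(KK(II))(S(KK(II)))
  →2  KK(II)(S(KK(II)))
  →3  K(S(KK(II)))
  →4  K(SK)

Term B:
  start: I(IKKK(IS(II)I))
  →1  IKKK(IS(II)I)
  →2  KKK(IS(II)I)
  →3  K(IS(II)I)
  →4  K(S(II)I)
  →5  K(SII)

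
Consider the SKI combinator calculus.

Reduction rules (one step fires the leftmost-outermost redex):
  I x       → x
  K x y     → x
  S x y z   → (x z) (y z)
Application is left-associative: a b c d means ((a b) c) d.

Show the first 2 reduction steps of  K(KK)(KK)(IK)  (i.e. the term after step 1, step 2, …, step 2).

Answer: after 2 steps: K

Derivation:
  start: K(KK)(KK)(IK)
  →1  KK(IK)
  →2  K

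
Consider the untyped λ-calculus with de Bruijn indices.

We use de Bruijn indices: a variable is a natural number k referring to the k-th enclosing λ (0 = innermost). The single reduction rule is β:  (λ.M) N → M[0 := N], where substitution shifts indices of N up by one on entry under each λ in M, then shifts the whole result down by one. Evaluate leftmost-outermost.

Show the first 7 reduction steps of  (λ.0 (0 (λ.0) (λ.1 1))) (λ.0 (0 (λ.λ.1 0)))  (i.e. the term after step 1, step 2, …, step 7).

  start: (λ.0 (0 (λ.0) (λ.1 1))) (λ.0 (0 (λ.λ.1 0)))
  →1  (λ.0 (0 (λ.λ.1 0))) ((λ.0 (0 (λ.λ.1 0))) (λ.0) (λ.(λ.0 (0 (λ.λ.1 0))) (λ.0 (0 (λ.λ.1 0)))))
  →2  (λ.0 (0 (λ.λ.1 0))) (λ.0) (λ.(λ.0 (0 (λ.λ.1 0))) (λ.0 (0 (λ.λ.1 0)))) ((λ.0 (0 (λ.λ.1 0))) (λ.0) (λ.(λ.0 (0 (λ.λ.1 0))) (λ.0 (0 (λ.λ.1 0)))) (λ.λ.1 0))
  →3  (λ.0) ((λ.0) (λ.λ.1 0)) (λ.(λ.0 (0 (λ.λ.1 0))) (λ.0 (0 (λ.λ.1 0)))) ((λ.0 (0 (λ.λ.1 0))) (λ.0) (λ.(λ.0 (0 (λ.λ.1 0))) (λ.0 (0 (λ.λ.1 0)))) (λ.λ.1 0))
  →4  (λ.0) (λ.λ.1 0) (λ.(λ.0 (0 (λ.λ.1 0))) (λ.0 (0 (λ.λ.1 0)))) ((λ.0 (0 (λ.λ.1 0))) (λ.0) (λ.(λ.0 (0 (λ.λ.1 0))) (λ.0 (0 (λ.λ.1 0)))) (λ.λ.1 0))
  →5  (λ.λ.1 0) (λ.(λ.0 (0 (λ.λ.1 0))) (λ.0 (0 (λ.λ.1 0)))) ((λ.0 (0 (λ.λ.1 0))) (λ.0) (λ.(λ.0 (0 (λ.λ.1 0))) (λ.0 (0 (λ.λ.1 0)))) (λ.λ.1 0))
  →6  (λ.(λ.(λ.0 (0 (λ.λ.1 0))) (λ.0 (0 (λ.λ.1 0)))) 0) ((λ.0 (0 (λ.λ.1 0))) (λ.0) (λ.(λ.0 (0 (λ.λ.1 0))) (λ.0 (0 (λ.λ.1 0)))) (λ.λ.1 0))
  →7  (λ.(λ.0 (0 (λ.λ.1 0))) (λ.0 (0 (λ.λ.1 0)))) ((λ.0 (0 (λ.λ.1 0))) (λ.0) (λ.(λ.0 (0 (λ.λ.1 0))) (λ.0 (0 (λ.λ.1 0)))) (λ.λ.1 0))

Answer: after 7 steps: (λ.(λ.0 (0 (λ.λ.1 0))) (λ.0 (0 (λ.λ.1 0)))) ((λ.0 (0 (λ.λ.1 0))) (λ.0) (λ.(λ.0 (0 (λ.λ.1 0))) (λ.0 (0 (λ.λ.1 0)))) (λ.λ.1 0))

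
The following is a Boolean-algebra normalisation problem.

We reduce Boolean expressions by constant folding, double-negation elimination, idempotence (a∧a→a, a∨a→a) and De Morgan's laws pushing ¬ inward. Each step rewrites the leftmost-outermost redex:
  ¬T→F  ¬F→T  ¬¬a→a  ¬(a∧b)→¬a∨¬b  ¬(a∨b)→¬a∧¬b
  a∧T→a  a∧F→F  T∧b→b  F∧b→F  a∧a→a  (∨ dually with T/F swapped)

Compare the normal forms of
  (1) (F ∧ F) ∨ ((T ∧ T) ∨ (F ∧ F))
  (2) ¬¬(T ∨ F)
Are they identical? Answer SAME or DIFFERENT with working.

Term A:
  start: (F ∧ F) ∨ ((T ∧ T) ∨ (F ∧ F))
  →1  F ∨ ((T ∧ T) ∨ (F ∧ F))
  →2  (T ∧ T) ∨ (F ∧ F)
  →3  T ∨ (F ∧ F)
  →4  T

Term B:
  start: ¬¬(T ∨ F)
  →1  T ∨ F
  →2  T

Answer: SAME — A ⇓ T, B ⇓ T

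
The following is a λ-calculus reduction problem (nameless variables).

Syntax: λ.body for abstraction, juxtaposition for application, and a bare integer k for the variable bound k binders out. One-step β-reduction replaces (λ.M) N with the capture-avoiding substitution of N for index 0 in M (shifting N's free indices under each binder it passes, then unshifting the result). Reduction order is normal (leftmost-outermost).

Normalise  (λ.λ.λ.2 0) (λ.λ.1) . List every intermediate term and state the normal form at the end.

Answer: normal form = λ.λ.λ.1  (in 2 steps)

Derivation:
  start: (λ.λ.λ.2 0) (λ.λ.1)
  [1] λ.λ.(λ.λ.1) 0
  [2] λ.λ.λ.1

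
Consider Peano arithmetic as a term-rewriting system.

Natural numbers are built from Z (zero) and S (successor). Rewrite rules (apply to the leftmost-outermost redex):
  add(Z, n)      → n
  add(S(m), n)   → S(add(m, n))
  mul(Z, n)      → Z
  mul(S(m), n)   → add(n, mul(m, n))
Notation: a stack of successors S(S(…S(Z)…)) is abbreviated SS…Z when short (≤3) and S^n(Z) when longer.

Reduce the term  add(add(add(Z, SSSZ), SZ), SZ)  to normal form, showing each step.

  start: add(add(add(Z, SSSZ), SZ), SZ)
  step 1: add(add(SSSZ, SZ), SZ)
  step 2: add(S(add(SSZ, SZ)), SZ)
  step 3: S(add(add(SSZ, SZ), SZ))
  step 4: S(add(S(add(SZ, SZ)), SZ))
  step 5: S(S(add(add(SZ, SZ), SZ)))
  step 6: S(S(add(S(add(Z, SZ)), SZ)))
  step 7: S(S(S(add(add(Z, SZ), SZ))))
  step 8: S(S(S(add(SZ, SZ))))
  step 9: S(S(S(S(add(Z, SZ)))))
  step 10: S^5(Z)

Answer: normal form = S^5(Z)  (in 10 steps)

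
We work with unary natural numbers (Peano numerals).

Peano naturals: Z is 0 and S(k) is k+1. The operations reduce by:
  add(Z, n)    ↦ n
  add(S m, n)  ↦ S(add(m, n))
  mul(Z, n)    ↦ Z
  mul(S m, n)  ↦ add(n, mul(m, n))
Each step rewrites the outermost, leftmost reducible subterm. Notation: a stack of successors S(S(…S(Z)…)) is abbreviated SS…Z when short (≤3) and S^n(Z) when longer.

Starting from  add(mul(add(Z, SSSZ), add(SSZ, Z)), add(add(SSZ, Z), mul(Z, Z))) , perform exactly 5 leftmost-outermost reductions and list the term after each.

  start: add(mul(add(Z, SSSZ), add(SSZ, Z)), add(add(SSZ, Z), mul(Z, Z)))
  →1  add(mul(SSSZ, add(SSZ, Z)), add(add(SSZ, Z), mul(Z, Z)))
  →2  add(add(add(SSZ, Z), mul(SSZ, add(SSZ, Z))), add(add(SSZ, Z), mul(Z, Z)))
  →3  add(add(S(add(SZ, Z)), mul(SSZ, add(SSZ, Z))), add(add(SSZ, Z), mul(Z, Z)))
  →4  add(S(add(add(SZ, Z), mul(SSZ, add(SSZ, Z)))), add(add(SSZ, Z), mul(Z, Z)))
  →5  S(add(add(add(SZ, Z), mul(SSZ, add(SSZ, Z))), add(add(SSZ, Z), mul(Z, Z))))

Answer: after 5 steps: S(add(add(add(SZ, Z), mul(SSZ, add(SSZ, Z))), add(add(SSZ, Z), mul(Z, Z))))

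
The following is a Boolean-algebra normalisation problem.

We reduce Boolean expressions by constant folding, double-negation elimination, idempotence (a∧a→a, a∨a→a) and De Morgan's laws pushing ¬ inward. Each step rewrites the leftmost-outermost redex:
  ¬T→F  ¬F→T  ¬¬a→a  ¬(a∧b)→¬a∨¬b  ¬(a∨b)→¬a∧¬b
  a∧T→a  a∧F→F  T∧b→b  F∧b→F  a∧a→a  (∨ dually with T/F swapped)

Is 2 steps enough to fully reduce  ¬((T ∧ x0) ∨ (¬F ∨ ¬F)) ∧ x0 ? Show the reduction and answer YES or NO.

  start: ¬((T ∧ x0) ∨ (¬F ∨ ¬F)) ∧ x0
  step 1: (¬(T ∧ x0) ∧ ¬(¬F ∨ ¬F)) ∧ x0
  step 2: ((¬T ∨ ¬x0) ∧ ¬(¬F ∨ ¬F)) ∧ x0

Answer: NO — after 2 steps the term is ((¬T ∨ ¬x0) ∧ ¬(¬F ∨ ¬F)) ∧ x0, not yet normal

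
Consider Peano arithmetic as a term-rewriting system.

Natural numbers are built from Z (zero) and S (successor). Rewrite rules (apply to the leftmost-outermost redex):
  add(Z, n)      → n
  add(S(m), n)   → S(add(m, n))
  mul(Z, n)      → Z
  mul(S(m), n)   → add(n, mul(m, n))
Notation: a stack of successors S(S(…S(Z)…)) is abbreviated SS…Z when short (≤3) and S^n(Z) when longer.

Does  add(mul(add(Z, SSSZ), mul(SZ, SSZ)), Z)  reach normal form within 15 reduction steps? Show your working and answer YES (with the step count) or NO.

  start: add(mul(add(Z, SSSZ), mul(SZ, SSZ)), Z)
  [1] add(mul(SSSZ, mul(SZ, SSZ)), Z)
  [2] add(add(mul(SZ, SSZ), mul(SSZ, mul(SZ, SSZ))), Z)
  [3] add(add(add(SSZ, mul(Z, SSZ)), mul(SSZ, mul(SZ, SSZ))), Z)
  [4] add(add(S(add(SZ, mul(Z, SSZ))), mul(SSZ, mul(SZ, SSZ))), Z)
  [5] add(S(add(add(SZ, mul(Z, SSZ)), mul(SSZ, mul(SZ, SSZ)))), Z)
  [6] S(add(add(add(SZ, mul(Z, SSZ)), mul(SSZ, mul(SZ, SSZ))), Z))
  [7] S(add(add(S(add(Z, mul(Z, SSZ))), mul(SSZ, mul(SZ, SSZ))), Z))
  [8] S(add(S(add(add(Z, mul(Z, SSZ)), mul(SSZ, mul(SZ, SSZ)))), Z))
  [9] S(S(add(add(add(Z, mul(Z, SSZ)), mul(SSZ, mul(SZ, SSZ))), Z)))
  [10] S(S(add(add(mul(Z, SSZ), mul(SSZ, mul(SZ, SSZ))), Z)))
  [11] S(S(add(add(Z, mul(SSZ, mul(SZ, SSZ))), Z)))
  [12] S(S(add(mul(SSZ, mul(SZ, SSZ)), Z)))
  [13] S(S(add(add(mul(SZ, SSZ), mul(SZ, mul(SZ, SSZ))), Z)))
  [14] S(S(add(add(add(SSZ, mul(Z, SSZ)), mul(SZ, mul(SZ, SSZ))), Z)))
  [15] S(S(add(add(S(add(SZ, mul(Z, SSZ))), mul(SZ, mul(SZ, SSZ))), Z)))

Answer: NO — after 15 steps the term is S(S(add(add(S(add(SZ, mul(Z, SSZ))), mul(SZ, mul(SZ, SSZ))), Z))), not yet normal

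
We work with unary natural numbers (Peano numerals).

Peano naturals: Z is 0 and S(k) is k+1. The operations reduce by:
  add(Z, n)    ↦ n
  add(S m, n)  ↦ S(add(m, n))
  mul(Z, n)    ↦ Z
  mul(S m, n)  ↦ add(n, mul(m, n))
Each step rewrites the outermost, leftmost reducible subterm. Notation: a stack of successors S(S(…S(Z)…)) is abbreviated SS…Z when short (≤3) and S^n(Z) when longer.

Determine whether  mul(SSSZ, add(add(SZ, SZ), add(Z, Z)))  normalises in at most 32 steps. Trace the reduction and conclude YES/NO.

Answer: YES — reaches normal form S^6(Z) in 31 ≤ 32 steps

Working:
  start: mul(SSSZ, add(add(SZ, SZ), add(Z, Z)))
  step 1: add(add(add(SZ, SZ), add(Z, Z)), mul(SSZ, add(add(SZ, SZ), add(Z, Z))))
  step 2: add(add(S(add(Z, SZ)), add(Z, Z)), mul(SSZ, add(add(SZ, SZ), add(Z, Z))))
  step 3: add(S(add(add(Z, SZ), add(Z, Z))), mul(SSZ, add(add(SZ, SZ), add(Z, Z))))
  step 4: S(add(add(add(Z, SZ), add(Z, Z)), mul(SSZ, add(add(SZ, SZ), add(Z, Z)))))
  step 5: S(add(add(SZ, add(Z, Z)), mul(SSZ, add(add(SZ, SZ), add(Z, Z)))))
  step 6: S(add(S(add(Z, add(Z, Z))), mul(SSZ, add(add(SZ, SZ), add(Z, Z)))))
  step 7: S(S(add(add(Z, add(Z, Z)), mul(SSZ, add(add(SZ, SZ), add(Z, Z))))))
  step 8: S(S(add(add(Z, Z), mul(SSZ, add(add(SZ, SZ), add(Z, Z))))))
  step 9: S(S(add(Z, mul(SSZ, add(add(SZ, SZ), add(Z, Z))))))
  step 10: S(S(mul(SSZ, add(add(SZ, SZ), add(Z, Z)))))
  step 11: S(S(add(add(add(SZ, SZ), add(Z, Z)), mul(SZ, add(add(SZ, SZ), add(Z, Z))))))
  step 12: S(S(add(add(S(add(Z, SZ)), add(Z, Z)), mul(SZ, add(add(SZ, SZ), add(Z, Z))))))
  step 13: S(S(add(S(add(add(Z, SZ), add(Z, Z))), mul(SZ, add(add(SZ, SZ), add(Z, Z))))))
  step 14: S(S(S(add(add(add(Z, SZ), add(Z, Z)), mul(SZ, add(add(SZ, SZ), add(Z, Z)))))))
  step 15: S(S(S(add(add(SZ, add(Z, Z)), mul(SZ, add(add(SZ, SZ), add(Z, Z)))))))
  step 16: S(S(S(add(S(add(Z, add(Z, Z))), mul(SZ, add(add(SZ, SZ), add(Z, Z)))))))
  step 17: S(S(S(S(add(add(Z, add(Z, Z)), mul(SZ, add(add(SZ, SZ), add(Z, Z))))))))
  step 18: S(S(S(S(add(add(Z, Z), mul(SZ, add(add(SZ, SZ), add(Z, Z))))))))
  step 19: S(S(S(S(add(Z, mul(SZ, add(add(SZ, SZ), add(Z, Z))))))))
  step 20: S(S(S(S(mul(SZ, add(add(SZ, SZ), add(Z, Z)))))))
  step 21: S(S(S(S(add(add(add(SZ, SZ), add(Z, Z)), mul(Z, add(add(SZ, SZ), add(Z, Z))))))))
  step 22: S(S(S(S(add(add(S(add(Z, SZ)), add(Z, Z)), mul(Z, add(add(SZ, SZ), add(Z, Z))))))))
  step 23: S(S(S(S(add(S(add(add(Z, SZ), add(Z, Z))), mul(Z, add(add(SZ, SZ), add(Z, Z))))))))
  step 24: S(S(S(S(S(add(add(add(Z, SZ), add(Z, Z)), mul(Z, add(add(SZ, SZ), add(Z, Z)))))))))
  step 25: S(S(S(S(S(add(add(SZ, add(Z, Z)), mul(Z, add(add(SZ, SZ), add(Z, Z)))))))))
  step 26: S(S(S(S(S(add(S(add(Z, add(Z, Z))), mul(Z, add(add(SZ, SZ), add(Z, Z)))))))))
  step 27: S(S(S(S(S(S(add(add(Z, add(Z, Z)), mul(Z, add(add(SZ, SZ), add(Z, Z))))))))))
  step 28: S(S(S(S(S(S(add(add(Z, Z), mul(Z, add(add(SZ, SZ), add(Z, Z))))))))))
  step 29: S(S(S(S(S(S(add(Z, mul(Z, add(add(SZ, SZ), add(Z, Z))))))))))
  step 30: S(S(S(S(S(S(mul(Z, add(add(SZ, SZ), add(Z, Z)))))))))
  step 31: S^6(Z)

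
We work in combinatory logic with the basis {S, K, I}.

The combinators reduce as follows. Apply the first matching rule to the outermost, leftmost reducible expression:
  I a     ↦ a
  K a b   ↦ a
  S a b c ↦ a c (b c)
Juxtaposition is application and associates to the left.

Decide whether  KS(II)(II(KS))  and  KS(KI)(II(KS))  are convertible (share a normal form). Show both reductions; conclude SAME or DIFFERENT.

Answer: SAME — A ⇓ S(KS), B ⇓ S(KS)

Reduction:
Term A:
  start: KS(II)(II(KS))
  [1] S(II(KS))
  [2] S(I(KS))
  [3] S(KS)

Term B:
  start: KS(KI)(II(KS))
  [1] S(II(KS))
  [2] S(I(KS))
  [3] S(KS)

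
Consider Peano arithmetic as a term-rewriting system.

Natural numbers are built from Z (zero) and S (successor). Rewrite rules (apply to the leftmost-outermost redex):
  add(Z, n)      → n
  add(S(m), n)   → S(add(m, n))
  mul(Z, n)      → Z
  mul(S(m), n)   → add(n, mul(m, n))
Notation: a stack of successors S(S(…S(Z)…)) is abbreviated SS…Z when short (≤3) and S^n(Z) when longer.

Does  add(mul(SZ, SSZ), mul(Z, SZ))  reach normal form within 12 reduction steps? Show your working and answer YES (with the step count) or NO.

Answer: YES — reaches normal form SSZ in 9 ≤ 12 steps

Derivation:
  start: add(mul(SZ, SSZ), mul(Z, SZ))
  →1  add(add(SSZ, mul(Z, SSZ)), mul(Z, SZ))
  →2  add(S(add(SZ, mul(Z, SSZ))), mul(Z, SZ))
  →3  S(add(add(SZ, mul(Z, SSZ)), mul(Z, SZ)))
  →4  S(add(S(add(Z, mul(Z, SSZ))), mul(Z, SZ)))
  →5  S(S(add(add(Z, mul(Z, SSZ)), mul(Z, SZ))))
  →6  S(S(add(mul(Z, SSZ), mul(Z, SZ))))
  →7  S(S(add(Z, mul(Z, SZ))))
  →8  S(S(mul(Z, SZ)))
  →9  SSZ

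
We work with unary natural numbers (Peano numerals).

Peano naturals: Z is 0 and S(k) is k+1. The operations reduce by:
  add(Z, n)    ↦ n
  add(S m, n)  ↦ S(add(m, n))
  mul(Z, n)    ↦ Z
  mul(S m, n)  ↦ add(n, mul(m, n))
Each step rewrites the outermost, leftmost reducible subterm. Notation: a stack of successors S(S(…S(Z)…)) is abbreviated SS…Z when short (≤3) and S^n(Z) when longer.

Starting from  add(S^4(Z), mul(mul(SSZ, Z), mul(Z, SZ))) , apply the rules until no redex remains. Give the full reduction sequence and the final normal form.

  start: add(S^4(Z), mul(mul(SSZ, Z), mul(Z, SZ)))
  [1] S(add(SSSZ, mul(mul(SSZ, Z), mul(Z, SZ))))
  [2] S(S(add(SSZ, mul(mul(SSZ, Z), mul(Z, SZ)))))
  [3] S(S(S(add(SZ, mul(mul(SSZ, Z), mul(Z, SZ))))))
  [4] S(S(S(S(add(Z, mul(mul(SSZ, Z), mul(Z, SZ)))))))
  [5] S(S(S(S(mul(mul(SSZ, Z), mul(Z, SZ))))))
  [6] S(S(S(S(mul(add(Z, mul(SZ, Z)), mul(Z, SZ))))))
  [7] S(S(S(S(mul(mul(SZ, Z), mul(Z, SZ))))))
  [8] S(S(S(S(mul(add(Z, mul(Z, Z)), mul(Z, SZ))))))
  [9] S(S(S(S(mul(mul(Z, Z), mul(Z, SZ))))))
  [10] S(S(S(S(mul(Z, mul(Z, SZ))))))
  [11] S^4(Z)

Answer: normal form = S^4(Z)  (in 11 steps)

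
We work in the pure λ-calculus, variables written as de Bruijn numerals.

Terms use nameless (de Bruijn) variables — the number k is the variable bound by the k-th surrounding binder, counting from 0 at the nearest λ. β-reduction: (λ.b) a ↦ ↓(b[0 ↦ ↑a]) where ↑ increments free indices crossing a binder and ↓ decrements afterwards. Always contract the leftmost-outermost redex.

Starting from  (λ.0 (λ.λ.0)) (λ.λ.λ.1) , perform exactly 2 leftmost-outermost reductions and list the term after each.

Answer: after 2 steps: λ.λ.1

Derivation:
  start: (λ.0 (λ.λ.0)) (λ.λ.λ.1)
  →1  (λ.λ.λ.1) (λ.λ.0)
  →2  λ.λ.1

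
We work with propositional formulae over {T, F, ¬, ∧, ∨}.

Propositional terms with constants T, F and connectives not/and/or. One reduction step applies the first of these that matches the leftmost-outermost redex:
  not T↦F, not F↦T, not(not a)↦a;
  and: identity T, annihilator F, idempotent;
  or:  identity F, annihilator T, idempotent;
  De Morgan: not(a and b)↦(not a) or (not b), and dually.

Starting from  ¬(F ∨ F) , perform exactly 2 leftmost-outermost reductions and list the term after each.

  start: ¬(F ∨ F)
  [1] ¬F ∧ ¬F
  [2] ¬F

Answer: after 2 steps: ¬F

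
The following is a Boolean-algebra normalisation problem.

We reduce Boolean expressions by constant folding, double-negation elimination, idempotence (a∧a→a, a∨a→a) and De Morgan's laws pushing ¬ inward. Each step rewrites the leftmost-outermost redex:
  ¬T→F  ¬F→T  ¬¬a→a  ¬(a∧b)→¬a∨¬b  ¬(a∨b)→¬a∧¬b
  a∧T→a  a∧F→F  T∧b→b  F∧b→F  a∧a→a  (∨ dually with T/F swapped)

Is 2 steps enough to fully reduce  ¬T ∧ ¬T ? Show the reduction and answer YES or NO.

  start: ¬T ∧ ¬T
  [1] ¬T
  [2] F

Answer: YES — reaches normal form F in 2 ≤ 2 steps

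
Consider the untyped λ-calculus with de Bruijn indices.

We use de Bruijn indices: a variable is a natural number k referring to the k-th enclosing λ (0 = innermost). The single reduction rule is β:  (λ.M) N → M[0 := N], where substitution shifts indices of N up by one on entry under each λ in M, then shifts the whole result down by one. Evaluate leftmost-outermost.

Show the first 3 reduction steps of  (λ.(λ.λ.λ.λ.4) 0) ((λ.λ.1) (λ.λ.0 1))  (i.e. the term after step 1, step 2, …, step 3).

  start: (λ.(λ.λ.λ.λ.4) 0) ((λ.λ.1) (λ.λ.0 1))
  [1] (λ.λ.λ.λ.(λ.λ.1) (λ.λ.0 1)) ((λ.λ.1) (λ.λ.0 1))
  [2] λ.λ.λ.(λ.λ.1) (λ.λ.0 1)
  [3] λ.λ.λ.λ.λ.λ.0 1

Answer: after 3 steps: λ.λ.λ.λ.λ.λ.0 1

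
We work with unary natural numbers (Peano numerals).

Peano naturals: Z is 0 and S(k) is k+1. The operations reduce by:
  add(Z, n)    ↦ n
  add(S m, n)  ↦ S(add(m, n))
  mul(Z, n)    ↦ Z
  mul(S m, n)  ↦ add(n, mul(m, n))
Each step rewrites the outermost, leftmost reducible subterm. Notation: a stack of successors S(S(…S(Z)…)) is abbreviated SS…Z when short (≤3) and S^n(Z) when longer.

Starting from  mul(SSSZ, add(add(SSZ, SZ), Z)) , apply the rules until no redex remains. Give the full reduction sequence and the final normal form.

Answer: normal form = S^9(Z)  (in 37 steps)

Reduction:
  start: mul(SSSZ, add(add(SSZ, SZ), Z))
  →1  add(add(add(SSZ, SZ), Z), mul(SSZ, add(add(SSZ, SZ), Z)))
  →2  add(add(S(add(SZ, SZ)), Z), mul(SSZ, add(add(SSZ, SZ), Z)))
  →3  add(S(add(add(SZ, SZ), Z)), mul(SSZ, add(add(SSZ, SZ), Z)))
  →4  S(add(add(add(SZ, SZ), Z), mul(SSZ, add(add(SSZ, SZ), Z))))
  →5  S(add(add(S(add(Z, SZ)), Z), mul(SSZ, add(add(SSZ, SZ), Z))))
  →6  S(add(S(add(add(Z, SZ), Z)), mul(SSZ, add(add(SSZ, SZ), Z))))
  →7  S(S(add(add(add(Z, SZ), Z), mul(SSZ, add(add(SSZ, SZ), Z)))))
  →8  S(S(add(add(SZ, Z), mul(SSZ, add(add(SSZ, SZ), Z)))))
  →9  S(S(add(S(add(Z, Z)), mul(SSZ, add(add(SSZ, SZ), Z)))))
  →10  S(S(S(add(add(Z, Z), mul(SSZ, add(add(SSZ, SZ), Z))))))
  →11  S(S(S(add(Z, mul(SSZ, add(add(SSZ, SZ), Z))))))
  →12  S(S(S(mul(SSZ, add(add(SSZ, SZ), Z)))))
  →13  S(S(S(add(add(add(SSZ, SZ), Z), mul(SZ, add(add(SSZ, SZ), Z))))))
  →14  S(S(S(add(add(S(add(SZ, SZ)), Z), mul(SZ, add(add(SSZ, SZ), Z))))))
  →15  S(S(S(add(S(add(add(SZ, SZ), Z)), mul(SZ, add(add(SSZ, SZ), Z))))))
  →16  S(S(S(S(add(add(add(SZ, SZ), Z), mul(SZ, add(add(SSZ, SZ), Z)))))))
  →17  S(S(S(S(add(add(S(add(Z, SZ)), Z), mul(SZ, add(add(SSZ, SZ), Z)))))))
  →18  S(S(S(S(add(S(add(add(Z, SZ), Z)), mul(SZ, add(add(SSZ, SZ), Z)))))))
  →19  S(S(S(S(S(add(add(add(Z, SZ), Z), mul(SZ, add(add(SSZ, SZ), Z))))))))
  →20  S(S(S(S(S(add(add(SZ, Z), mul(SZ, add(add(SSZ, SZ), Z))))))))
  →21  S(S(S(S(S(add(S(add(Z, Z)), mul(SZ, add(add(SSZ, SZ), Z))))))))
  →22  S(S(S(S(S(S(add(add(Z, Z), mul(SZ, add(add(SSZ, SZ), Z)))))))))
  →23  S(S(S(S(S(S(add(Z, mul(SZ, add(add(SSZ, SZ), Z)))))))))
  →24  S(S(S(S(S(S(mul(SZ, add(add(SSZ, SZ), Z))))))))
  →25  S(S(S(S(S(S(add(add(add(SSZ, SZ), Z), mul(Z, add(add(SSZ, SZ), Z)))))))))
  →26  S(S(S(S(S(S(add(add(S(add(SZ, SZ)), Z), mul(Z, add(add(SSZ, SZ), Z)))))))))
  →27  S(S(S(S(S(S(add(S(add(add(SZ, SZ), Z)), mul(Z, add(add(SSZ, SZ), Z)))))))))
  →28  S(S(S(S(S(S(S(add(add(add(SZ, SZ), Z), mul(Z, add(add(SSZ, SZ), Z))))))))))
  →29  S(S(S(S(S(S(S(add(add(S(add(Z, SZ)), Z), mul(Z, add(add(SSZ, SZ), Z))))))))))
  →30  S(S(S(S(S(S(S(add(S(add(add(Z, SZ), Z)), mul(Z, add(add(SSZ, SZ), Z))))))))))
  →31  S(S(S(S(S(S(S(S(add(add(add(Z, SZ), Z), mul(Z, add(add(SSZ, SZ), Z)))))))))))
  →32  S(S(S(S(S(S(S(S(add(add(SZ, Z), mul(Z, add(add(SSZ, SZ), Z)))))))))))
  →33  S(S(S(S(S(S(S(S(add(S(add(Z, Z)), mul(Z, add(add(SSZ, SZ), Z)))))))))))
  →34  S(S(S(S(S(S(S(S(S(add(add(Z, Z), mul(Z, add(add(SSZ, SZ), Z))))))))))))
  →35  S(S(S(S(S(S(S(S(S(add(Z, mul(Z, add(add(SSZ, SZ), Z))))))))))))
  →36  S(S(S(S(S(S(S(S(S(mul(Z, add(add(SSZ, SZ), Z)))))))))))
  →37  S^9(Z)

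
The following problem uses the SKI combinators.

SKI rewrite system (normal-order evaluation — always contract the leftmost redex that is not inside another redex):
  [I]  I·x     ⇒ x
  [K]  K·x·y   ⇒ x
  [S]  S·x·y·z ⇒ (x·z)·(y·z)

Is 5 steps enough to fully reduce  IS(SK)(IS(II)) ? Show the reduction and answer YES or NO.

  start: IS(SK)(IS(II))
  →1  S(SK)(IS(II))
  →2  S(SK)(S(II))
  →3  S(SK)(SI)

Answer: YES — reaches normal form S(SK)(SI) in 3 ≤ 5 steps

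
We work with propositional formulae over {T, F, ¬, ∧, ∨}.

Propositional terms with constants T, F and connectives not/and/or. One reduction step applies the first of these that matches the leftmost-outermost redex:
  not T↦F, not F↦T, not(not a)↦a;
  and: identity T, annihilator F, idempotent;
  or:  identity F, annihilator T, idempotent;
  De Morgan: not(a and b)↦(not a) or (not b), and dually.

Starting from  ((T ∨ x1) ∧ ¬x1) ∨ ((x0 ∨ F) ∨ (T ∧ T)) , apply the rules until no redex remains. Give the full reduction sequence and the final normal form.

  start: ((T ∨ x1) ∧ ¬x1) ∨ ((x0 ∨ F) ∨ (T ∧ T))
  →1  (T ∧ ¬x1) ∨ ((x0 ∨ F) ∨ (T ∧ T))
  →2  ¬x1 ∨ ((x0 ∨ F) ∨ (T ∧ T))
  →3  ¬x1 ∨ (x0 ∨ (T ∧ T))
  →4  ¬x1 ∨ (x0 ∨ T)
  →5  ¬x1 ∨ T
  →6  T

Answer: normal form = T  (in 6 steps)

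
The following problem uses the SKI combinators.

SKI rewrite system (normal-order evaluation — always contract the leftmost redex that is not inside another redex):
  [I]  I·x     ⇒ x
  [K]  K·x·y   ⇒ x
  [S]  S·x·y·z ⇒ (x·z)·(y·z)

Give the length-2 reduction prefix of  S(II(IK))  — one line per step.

  start: S(II(IK))
  [1] S(I(IK))
  [2] S(IK)

Answer: after 2 steps: S(IK)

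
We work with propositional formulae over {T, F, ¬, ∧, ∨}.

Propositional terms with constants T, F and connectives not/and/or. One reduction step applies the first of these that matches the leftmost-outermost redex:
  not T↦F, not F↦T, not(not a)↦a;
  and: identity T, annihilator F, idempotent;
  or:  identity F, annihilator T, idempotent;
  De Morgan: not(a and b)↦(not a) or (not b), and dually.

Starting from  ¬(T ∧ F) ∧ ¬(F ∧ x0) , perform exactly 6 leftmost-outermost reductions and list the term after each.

  start: ¬(T ∧ F) ∧ ¬(F ∧ x0)
  step 1: (¬T ∨ ¬F) ∧ ¬(F ∧ x0)
  step 2: (F ∨ ¬F) ∧ ¬(F ∧ x0)
  step 3: ¬F ∧ ¬(F ∧ x0)
  step 4: T ∧ ¬(F ∧ x0)
  step 5: ¬(F ∧ x0)
  step 6: ¬F ∨ ¬x0

Answer: after 6 steps: ¬F ∨ ¬x0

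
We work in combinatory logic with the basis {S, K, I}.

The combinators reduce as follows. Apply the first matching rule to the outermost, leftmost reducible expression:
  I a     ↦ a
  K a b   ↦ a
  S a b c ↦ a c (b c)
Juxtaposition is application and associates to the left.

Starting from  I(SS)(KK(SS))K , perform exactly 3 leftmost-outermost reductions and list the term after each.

  start: I(SS)(KK(SS))K
  step 1: SS(KK(SS))K
  step 2: SK(KK(SS)K)
  step 3: SK(KK)

Answer: after 3 steps: SK(KK)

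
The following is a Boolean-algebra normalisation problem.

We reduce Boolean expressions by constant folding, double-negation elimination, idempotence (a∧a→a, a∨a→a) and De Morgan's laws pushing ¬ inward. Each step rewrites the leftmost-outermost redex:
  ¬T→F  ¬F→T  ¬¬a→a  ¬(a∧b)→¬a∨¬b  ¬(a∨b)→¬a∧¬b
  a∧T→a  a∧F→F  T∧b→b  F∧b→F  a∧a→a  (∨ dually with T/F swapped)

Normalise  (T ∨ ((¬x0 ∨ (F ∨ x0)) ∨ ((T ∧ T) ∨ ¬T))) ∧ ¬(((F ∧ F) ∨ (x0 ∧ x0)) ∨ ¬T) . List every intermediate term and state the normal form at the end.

  start: (T ∨ ((¬x0 ∨ (F ∨ x0)) ∨ ((T ∧ T) ∨ ¬T))) ∧ ¬(((F ∧ F) ∨ (x0 ∧ x0)) ∨ ¬T)
  →1  T ∧ ¬(((F ∧ F) ∨ (x0 ∧ x0)) ∨ ¬T)
  →2  ¬(((F ∧ F) ∨ (x0 ∧ x0)) ∨ ¬T)
  →3  ¬((F ∧ F) ∨ (x0 ∧ x0)) ∧ ¬¬T
  →4  (¬(F ∧ F) ∧ ¬(x0 ∧ x0)) ∧ ¬¬T
  →5  ((¬F ∨ ¬F) ∧ ¬(x0 ∧ x0)) ∧ ¬¬T
  →6  (¬F ∧ ¬(x0 ∧ x0)) ∧ ¬¬T
  →7  (T ∧ ¬(x0 ∧ x0)) ∧ ¬¬T
  →8  ¬(x0 ∧ x0) ∧ ¬¬T
  →9  (¬x0 ∨ ¬x0) ∧ ¬¬T
  →10  ¬x0 ∧ ¬¬T
  →11  ¬x0 ∧ T
  →12  ¬x0

Answer: normal form = ¬x0  (in 12 steps)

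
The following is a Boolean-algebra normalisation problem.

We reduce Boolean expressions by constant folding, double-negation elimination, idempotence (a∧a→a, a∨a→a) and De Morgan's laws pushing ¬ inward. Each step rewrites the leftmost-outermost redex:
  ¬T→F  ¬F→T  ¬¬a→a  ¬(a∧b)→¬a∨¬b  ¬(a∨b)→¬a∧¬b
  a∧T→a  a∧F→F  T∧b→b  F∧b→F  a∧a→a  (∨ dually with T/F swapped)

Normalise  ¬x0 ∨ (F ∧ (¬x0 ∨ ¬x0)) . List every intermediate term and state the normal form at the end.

Answer: normal form = ¬x0  (in 2 steps)

Reduction:
  start: ¬x0 ∨ (F ∧ (¬x0 ∨ ¬x0))
  step 1: ¬x0 ∨ F
  step 2: ¬x0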